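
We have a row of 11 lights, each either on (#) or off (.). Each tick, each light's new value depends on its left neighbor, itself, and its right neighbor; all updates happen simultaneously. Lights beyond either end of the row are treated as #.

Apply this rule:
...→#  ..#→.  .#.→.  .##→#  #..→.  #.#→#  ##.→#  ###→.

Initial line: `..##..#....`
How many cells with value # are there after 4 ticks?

2

tick 1: ..##....##.
tick 2: ..##.##.###
tick 3: ..#######..
tick 4: ..#.....#..
count of #: 2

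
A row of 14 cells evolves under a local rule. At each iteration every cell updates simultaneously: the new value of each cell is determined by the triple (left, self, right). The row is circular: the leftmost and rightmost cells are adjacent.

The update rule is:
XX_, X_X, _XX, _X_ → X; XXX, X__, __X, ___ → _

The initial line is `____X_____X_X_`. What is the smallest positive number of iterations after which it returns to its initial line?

____X_____XXX_
____X_____X_X_

2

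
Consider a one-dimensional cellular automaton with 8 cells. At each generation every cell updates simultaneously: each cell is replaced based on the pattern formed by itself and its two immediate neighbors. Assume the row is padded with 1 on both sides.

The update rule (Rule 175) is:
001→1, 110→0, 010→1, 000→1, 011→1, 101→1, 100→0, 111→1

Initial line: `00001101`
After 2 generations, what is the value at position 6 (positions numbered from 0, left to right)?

1

01111011
11110111
position 6 holds 1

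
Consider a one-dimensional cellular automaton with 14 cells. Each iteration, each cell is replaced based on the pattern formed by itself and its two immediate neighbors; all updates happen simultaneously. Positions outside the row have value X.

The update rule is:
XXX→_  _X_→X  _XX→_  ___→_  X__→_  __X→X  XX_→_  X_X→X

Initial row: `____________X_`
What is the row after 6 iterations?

iteration 1: ___________XXX
iteration 2: __________X___
iteration 3: _________XX__X
iteration 4: ________X___X_
iteration 5: _______XX__XXX
iteration 6: ______X___X___

______X___X___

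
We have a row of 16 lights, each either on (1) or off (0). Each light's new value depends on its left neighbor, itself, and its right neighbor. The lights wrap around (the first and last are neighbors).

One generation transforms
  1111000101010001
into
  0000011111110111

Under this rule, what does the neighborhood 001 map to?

1

At position 6 the neighborhood is 001; the next row has 1 there.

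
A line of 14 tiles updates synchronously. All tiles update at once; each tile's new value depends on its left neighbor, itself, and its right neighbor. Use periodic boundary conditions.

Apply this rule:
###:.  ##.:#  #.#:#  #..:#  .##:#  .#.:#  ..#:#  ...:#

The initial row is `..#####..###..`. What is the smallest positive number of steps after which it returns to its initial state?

2

step 1: ###...####.###
step 2: ..#####..###..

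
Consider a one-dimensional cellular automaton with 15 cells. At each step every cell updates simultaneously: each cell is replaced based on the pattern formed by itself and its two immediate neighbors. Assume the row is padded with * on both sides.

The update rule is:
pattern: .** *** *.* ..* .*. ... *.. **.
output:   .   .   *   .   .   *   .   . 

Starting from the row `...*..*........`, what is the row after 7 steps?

.*......******.
*..****.......*
........*****..
.******........
*.......******.
..*****.......*
........*****..

........*****..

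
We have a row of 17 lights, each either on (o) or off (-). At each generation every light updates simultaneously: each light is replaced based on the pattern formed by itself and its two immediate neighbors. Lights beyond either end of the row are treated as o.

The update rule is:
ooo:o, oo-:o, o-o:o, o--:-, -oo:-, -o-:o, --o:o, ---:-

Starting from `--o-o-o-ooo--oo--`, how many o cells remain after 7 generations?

15

-ooooooo-oo-o-o-o
o-ooooooo-oooooo-
oo-ooooooo-oooooo
ooo-ooooooo-ooooo
oooo-ooooooo-oooo
ooooo-ooooooo-ooo
oooooo-ooooooo-oo
count of o: 15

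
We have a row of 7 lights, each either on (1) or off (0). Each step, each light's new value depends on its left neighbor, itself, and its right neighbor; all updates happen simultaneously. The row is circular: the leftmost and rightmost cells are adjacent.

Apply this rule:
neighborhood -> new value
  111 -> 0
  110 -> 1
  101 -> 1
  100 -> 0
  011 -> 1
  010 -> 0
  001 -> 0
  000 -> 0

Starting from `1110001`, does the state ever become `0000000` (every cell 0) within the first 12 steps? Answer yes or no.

0010001
0000000
all cells are 0 at step 2

yes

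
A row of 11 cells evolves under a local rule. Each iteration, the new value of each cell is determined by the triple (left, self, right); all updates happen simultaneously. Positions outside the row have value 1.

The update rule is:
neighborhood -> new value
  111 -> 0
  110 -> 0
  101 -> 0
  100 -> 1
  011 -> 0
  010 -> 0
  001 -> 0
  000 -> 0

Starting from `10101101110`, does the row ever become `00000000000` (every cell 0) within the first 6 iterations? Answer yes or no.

yes

00000000000
all cells are 0 at iteration 1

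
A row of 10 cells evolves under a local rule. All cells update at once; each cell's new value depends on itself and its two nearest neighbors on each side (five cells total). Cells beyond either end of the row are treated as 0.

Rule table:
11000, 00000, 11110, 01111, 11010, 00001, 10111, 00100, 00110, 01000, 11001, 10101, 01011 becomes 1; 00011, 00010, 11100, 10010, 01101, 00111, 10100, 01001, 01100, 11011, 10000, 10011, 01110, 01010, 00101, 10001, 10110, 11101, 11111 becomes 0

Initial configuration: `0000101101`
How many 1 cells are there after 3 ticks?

1110010010
0001010011
1100000010
count of 1: 3

3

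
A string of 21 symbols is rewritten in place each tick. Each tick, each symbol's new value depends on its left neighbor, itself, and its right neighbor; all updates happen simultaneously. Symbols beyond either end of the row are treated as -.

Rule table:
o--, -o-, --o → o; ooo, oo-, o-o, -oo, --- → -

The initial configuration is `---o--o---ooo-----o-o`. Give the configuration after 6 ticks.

-o----oo-ooo-o---o---

--oooooo-o---o---oo-o
-o-------oo-ooo-o---o
ooo-----o-------oo-oo
---o---ooo-----o-----
--ooo-o---o---ooo----
-o----oo-ooo-o---o---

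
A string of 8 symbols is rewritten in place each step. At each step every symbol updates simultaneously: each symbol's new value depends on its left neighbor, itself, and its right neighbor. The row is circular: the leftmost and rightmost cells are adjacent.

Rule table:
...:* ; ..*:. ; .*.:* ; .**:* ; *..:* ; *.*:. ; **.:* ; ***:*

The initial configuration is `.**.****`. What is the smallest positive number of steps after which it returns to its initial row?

step 1: .**.****

1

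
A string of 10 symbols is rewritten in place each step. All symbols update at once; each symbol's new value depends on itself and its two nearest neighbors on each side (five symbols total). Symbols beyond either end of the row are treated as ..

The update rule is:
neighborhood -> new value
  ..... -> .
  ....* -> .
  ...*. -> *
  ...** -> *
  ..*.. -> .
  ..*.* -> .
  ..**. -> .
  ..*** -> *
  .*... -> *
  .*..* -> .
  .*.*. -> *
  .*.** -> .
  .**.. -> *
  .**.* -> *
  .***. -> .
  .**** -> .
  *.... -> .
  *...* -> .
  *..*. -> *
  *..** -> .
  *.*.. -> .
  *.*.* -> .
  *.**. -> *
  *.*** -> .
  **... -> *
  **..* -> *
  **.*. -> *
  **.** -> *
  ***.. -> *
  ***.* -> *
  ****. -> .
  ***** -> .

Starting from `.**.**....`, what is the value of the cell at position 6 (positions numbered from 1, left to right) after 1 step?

*.*****...
position 6 holds *

*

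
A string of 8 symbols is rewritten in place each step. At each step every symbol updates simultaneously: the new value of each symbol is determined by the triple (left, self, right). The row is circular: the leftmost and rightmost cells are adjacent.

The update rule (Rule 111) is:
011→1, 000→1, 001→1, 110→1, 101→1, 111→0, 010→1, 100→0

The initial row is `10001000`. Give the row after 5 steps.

10111011
11101110
10111011  (repeats step 1; period 2)
step 5: 10111011

10111011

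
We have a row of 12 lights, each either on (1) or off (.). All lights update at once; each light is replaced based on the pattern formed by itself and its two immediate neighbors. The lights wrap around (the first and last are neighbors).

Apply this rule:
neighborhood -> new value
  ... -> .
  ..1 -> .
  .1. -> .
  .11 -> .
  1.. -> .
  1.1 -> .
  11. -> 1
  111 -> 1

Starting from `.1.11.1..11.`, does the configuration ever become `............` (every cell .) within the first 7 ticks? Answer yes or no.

yes

....1.....1.
............
all cells are . at tick 2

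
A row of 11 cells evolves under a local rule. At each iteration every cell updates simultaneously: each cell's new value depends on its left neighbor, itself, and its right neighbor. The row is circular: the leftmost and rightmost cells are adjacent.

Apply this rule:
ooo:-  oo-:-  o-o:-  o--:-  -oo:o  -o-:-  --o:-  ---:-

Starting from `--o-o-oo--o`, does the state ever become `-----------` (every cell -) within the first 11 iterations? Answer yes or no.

yes

------o----
-----------
all cells are - at iteration 2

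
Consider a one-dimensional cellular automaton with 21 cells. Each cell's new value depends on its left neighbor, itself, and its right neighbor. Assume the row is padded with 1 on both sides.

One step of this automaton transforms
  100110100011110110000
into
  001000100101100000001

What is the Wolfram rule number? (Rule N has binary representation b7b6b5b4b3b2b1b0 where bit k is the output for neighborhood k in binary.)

134

position 11: 111 → 1  (bit 7 = 1)
position 0: 110 → 0  (bit 6 = 0)
position 5: 101 → 0  (bit 5 = 0)
position 1: 100 → 0  (bit 4 = 0)
position 3: 011 → 0  (bit 3 = 0)
position 6: 010 → 1  (bit 2 = 1)
position 2: 001 → 1  (bit 1 = 1)
position 8: 000 → 0  (bit 0 = 0)
bits b7..b0 = 10000110 = 134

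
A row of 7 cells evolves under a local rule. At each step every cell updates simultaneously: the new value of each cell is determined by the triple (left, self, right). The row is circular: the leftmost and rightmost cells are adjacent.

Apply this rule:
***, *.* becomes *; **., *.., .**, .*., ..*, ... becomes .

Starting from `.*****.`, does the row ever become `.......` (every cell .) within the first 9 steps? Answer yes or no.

yes

..***..
...*...
.......
all cells are . at step 3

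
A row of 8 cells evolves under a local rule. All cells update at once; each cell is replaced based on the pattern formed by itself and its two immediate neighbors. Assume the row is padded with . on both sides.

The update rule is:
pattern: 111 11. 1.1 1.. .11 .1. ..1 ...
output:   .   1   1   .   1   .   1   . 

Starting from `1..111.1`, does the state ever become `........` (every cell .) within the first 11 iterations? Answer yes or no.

yes

..11.11.
.111111.
11....1.
11...1..
11..1...
11.1....
111.....
1.1.....
.1......
1.......
........
all cells are . at iteration 11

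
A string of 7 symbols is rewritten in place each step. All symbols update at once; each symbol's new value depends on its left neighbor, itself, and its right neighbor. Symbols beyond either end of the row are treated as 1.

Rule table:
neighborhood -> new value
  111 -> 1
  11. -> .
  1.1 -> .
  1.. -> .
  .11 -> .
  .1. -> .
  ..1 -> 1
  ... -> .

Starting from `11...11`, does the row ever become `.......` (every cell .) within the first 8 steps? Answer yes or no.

no

1...1.1
...1...
..1...1
.1...1.
....1..
...1..1
..1..1.
.1..1..
step 8 is .1..1.., still not uniform .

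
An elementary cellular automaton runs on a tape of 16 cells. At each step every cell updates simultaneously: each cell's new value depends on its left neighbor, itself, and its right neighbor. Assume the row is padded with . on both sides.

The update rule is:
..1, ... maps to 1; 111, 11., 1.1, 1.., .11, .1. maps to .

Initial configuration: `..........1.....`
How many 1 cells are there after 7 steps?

14

step 1: 1111111111..1111
step 2: ...........1....
step 3: 11111111111..111
step 4: ............1...
step 5: 111111111111..11
step 6: .............1..
step 7: 1111111111111..1
count of 1: 14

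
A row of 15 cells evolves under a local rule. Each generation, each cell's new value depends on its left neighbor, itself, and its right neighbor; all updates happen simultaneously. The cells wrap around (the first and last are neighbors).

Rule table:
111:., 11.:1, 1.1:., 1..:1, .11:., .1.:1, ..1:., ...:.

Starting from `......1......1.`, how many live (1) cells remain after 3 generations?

......11.....11
1......11.....1
11......11.....
count of 1: 4

4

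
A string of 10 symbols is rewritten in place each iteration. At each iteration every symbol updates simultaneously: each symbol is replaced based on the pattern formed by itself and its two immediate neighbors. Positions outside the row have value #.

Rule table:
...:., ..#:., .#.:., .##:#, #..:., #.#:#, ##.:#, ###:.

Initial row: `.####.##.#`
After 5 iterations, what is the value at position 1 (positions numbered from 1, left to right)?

iteration 1: ##..######
iteration 2: .#..#.....
iteration 3: #.........
iteration 4: #.........  (fixed point — unchanged through iteration 5)
position 1 holds #

#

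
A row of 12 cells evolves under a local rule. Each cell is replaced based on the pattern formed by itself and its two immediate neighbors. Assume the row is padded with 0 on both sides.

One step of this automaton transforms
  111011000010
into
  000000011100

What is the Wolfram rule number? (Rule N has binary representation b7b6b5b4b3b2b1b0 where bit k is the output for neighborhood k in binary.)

3

position 1: 111 → 0  (bit 7 = 0)
position 2: 110 → 0  (bit 6 = 0)
position 3: 101 → 0  (bit 5 = 0)
position 6: 100 → 0  (bit 4 = 0)
position 0: 011 → 0  (bit 3 = 0)
position 10: 010 → 0  (bit 2 = 0)
position 9: 001 → 1  (bit 1 = 1)
position 7: 000 → 1  (bit 0 = 1)
bits b7..b0 = 00000011 = 3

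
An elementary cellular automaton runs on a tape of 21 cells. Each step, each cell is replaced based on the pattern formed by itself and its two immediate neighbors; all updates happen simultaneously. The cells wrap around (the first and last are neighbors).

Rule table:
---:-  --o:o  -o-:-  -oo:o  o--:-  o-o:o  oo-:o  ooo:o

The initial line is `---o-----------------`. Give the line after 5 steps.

-------------------o-

--o------------------
-o-------------------
o--------------------
--------------------o
-------------------o-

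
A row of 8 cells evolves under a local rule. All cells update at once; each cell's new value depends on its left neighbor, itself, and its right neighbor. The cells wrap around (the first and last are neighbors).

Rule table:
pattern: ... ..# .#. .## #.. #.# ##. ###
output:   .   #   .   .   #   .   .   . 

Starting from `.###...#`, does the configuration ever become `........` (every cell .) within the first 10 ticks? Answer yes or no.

yes

....#.#.
...#...#
#.#.#.#.
........
all cells are . at tick 4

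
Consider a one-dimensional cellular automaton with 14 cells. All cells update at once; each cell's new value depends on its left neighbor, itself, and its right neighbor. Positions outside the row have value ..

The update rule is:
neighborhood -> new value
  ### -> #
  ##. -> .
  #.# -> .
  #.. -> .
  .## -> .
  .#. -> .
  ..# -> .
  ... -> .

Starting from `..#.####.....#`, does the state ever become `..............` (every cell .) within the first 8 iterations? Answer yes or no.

.....##.......
..............
all cells are . at iteration 2

yes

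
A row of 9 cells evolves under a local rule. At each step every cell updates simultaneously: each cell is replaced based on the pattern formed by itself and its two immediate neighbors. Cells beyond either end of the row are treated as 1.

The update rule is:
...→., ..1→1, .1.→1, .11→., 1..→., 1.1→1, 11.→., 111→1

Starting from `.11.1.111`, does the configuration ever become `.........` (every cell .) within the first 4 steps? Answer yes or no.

no

1..111.11
..1.1.1.1
.1111111.
1.11111.1
step 4 is 1.11111.1, still not uniform .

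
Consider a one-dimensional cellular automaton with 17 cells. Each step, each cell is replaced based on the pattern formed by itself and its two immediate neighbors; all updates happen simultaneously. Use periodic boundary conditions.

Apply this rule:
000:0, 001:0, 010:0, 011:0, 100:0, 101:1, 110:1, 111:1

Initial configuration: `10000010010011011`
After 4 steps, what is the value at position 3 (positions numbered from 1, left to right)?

10000000000001101
10000000000000110
00000000000000011
00000000000000001
position 3 holds 0

0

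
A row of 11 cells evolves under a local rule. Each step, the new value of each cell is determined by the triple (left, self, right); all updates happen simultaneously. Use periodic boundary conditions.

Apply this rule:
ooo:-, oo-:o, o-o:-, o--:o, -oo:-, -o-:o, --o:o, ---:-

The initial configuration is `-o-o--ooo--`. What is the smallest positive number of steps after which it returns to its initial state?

17

step 1: oo-ooo--oo-
step 2: -o---ooo-o-
step 3: ooo-o--o-oo
step 4: --o-oooo---
step 5: -oo----oo--
step 6: o-oo--o-oo-
step 7: o--oooo--o-
step 8: ooo---oooo-
step 9: --oo-o---o-
step 10: -o-o-oo-ooo
step 11: -o-o--o---o
step 12: -o-ooooo-oo
step 13: -o-----o--o
step 14: -oo---ooooo
step 15: --oo-o----o
step 16: oo-o-oo--oo
step 17: -o-o--ooo--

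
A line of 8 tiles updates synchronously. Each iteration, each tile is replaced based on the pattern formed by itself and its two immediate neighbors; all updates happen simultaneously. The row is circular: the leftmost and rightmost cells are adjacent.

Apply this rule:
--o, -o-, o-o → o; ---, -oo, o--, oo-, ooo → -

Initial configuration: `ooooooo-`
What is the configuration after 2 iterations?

------oo

-------o
------oo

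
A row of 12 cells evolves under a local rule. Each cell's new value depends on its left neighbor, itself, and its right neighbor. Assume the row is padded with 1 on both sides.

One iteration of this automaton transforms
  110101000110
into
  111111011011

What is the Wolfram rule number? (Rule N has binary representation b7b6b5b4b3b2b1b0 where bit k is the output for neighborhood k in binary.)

position 0: 111 → 1  (bit 7 = 1)
position 1: 110 → 1  (bit 6 = 1)
position 2: 101 → 1  (bit 5 = 1)
position 6: 100 → 0  (bit 4 = 0)
position 9: 011 → 0  (bit 3 = 0)
position 3: 010 → 1  (bit 2 = 1)
position 8: 001 → 1  (bit 1 = 1)
position 7: 000 → 1  (bit 0 = 1)
bits b7..b0 = 11100111 = 231

231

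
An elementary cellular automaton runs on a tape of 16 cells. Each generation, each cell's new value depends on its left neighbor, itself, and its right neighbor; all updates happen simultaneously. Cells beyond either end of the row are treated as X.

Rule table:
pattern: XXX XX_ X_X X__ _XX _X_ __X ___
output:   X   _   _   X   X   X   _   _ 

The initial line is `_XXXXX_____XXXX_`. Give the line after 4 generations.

_X__X_X_XX_XX_X_

_XXXX_X____XXX__
_XXX__XX___XX_X_
_XX_X_X_X__X__X_
_X__X_X_XX_XX_X_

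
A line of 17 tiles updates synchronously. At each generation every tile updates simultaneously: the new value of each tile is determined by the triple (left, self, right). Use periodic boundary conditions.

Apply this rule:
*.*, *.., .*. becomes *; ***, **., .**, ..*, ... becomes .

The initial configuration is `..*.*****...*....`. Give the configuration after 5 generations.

*.....**.....*..*

..**.....*..**...
....*....**...*..
....**.....*..**.
......*....**...*
*.....**.....*..*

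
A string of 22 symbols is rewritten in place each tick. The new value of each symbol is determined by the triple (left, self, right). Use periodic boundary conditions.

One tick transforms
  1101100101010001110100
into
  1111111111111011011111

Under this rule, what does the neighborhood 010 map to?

At position 7 the neighborhood is 010; the next row has 1 there.

1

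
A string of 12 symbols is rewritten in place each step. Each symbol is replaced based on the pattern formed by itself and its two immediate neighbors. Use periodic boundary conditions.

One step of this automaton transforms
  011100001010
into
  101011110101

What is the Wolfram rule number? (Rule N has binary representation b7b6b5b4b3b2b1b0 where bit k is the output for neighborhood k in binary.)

position 2: 111 → 1  (bit 7 = 1)
position 3: 110 → 0  (bit 6 = 0)
position 9: 101 → 1  (bit 5 = 1)
position 4: 100 → 1  (bit 4 = 1)
position 1: 011 → 0  (bit 3 = 0)
position 8: 010 → 0  (bit 2 = 0)
position 0: 001 → 1  (bit 1 = 1)
position 5: 000 → 1  (bit 0 = 1)
bits b7..b0 = 10110011 = 179

179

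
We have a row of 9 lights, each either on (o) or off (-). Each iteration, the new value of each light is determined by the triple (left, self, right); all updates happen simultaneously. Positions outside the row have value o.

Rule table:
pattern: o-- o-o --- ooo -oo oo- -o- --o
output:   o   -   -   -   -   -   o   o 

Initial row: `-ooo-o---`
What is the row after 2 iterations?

iteration 1: -----oo-o
iteration 2: o---o----

o---o----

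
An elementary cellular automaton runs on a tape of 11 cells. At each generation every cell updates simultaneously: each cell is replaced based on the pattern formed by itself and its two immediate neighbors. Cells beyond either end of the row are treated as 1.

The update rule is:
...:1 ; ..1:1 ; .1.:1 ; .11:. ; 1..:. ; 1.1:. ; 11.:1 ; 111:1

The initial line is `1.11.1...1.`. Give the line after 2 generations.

1.11.1..11.

1..1.1.111.
1.11.1..11.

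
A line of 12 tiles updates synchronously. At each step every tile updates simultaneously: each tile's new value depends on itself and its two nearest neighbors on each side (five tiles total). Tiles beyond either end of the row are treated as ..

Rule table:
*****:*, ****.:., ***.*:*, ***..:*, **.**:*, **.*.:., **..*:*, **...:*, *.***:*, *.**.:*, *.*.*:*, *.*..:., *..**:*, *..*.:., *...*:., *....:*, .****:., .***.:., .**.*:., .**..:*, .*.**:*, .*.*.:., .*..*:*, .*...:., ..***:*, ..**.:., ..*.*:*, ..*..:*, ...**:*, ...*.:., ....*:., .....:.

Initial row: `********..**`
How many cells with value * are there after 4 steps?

step 1: *.****.***.*
step 2: ***..***.*..
step 3: *.****.*...*
step 4: ***..*.....*
count of *: 5

5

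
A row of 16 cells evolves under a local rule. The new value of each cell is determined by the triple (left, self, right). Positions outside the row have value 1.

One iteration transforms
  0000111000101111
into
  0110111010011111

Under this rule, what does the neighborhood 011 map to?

1

At position 4 the neighborhood is 011; the next row has 1 there.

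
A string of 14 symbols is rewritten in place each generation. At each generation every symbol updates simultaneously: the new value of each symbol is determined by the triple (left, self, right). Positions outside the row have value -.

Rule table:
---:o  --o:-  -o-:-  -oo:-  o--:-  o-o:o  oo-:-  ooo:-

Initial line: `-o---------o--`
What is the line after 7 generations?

---ooooooo---o

---ooooooo---o
oo---------o--
---ooooooo---o  (repeats generation 1; period 2)
generation 7: ---ooooooo---o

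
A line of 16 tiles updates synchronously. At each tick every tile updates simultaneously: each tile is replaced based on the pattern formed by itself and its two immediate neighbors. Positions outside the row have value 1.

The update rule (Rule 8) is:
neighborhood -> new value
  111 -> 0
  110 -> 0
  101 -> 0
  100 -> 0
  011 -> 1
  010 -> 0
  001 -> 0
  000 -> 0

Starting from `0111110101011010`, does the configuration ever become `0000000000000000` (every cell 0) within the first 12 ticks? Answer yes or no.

0100000000010000
0000000000000000
all cells are 0 at tick 2

yes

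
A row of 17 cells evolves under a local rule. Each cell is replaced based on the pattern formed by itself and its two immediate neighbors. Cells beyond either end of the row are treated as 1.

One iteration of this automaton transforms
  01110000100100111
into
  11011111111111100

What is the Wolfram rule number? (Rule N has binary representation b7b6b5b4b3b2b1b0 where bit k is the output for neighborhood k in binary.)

127

position 2: 111 → 0  (bit 7 = 0)
position 3: 110 → 1  (bit 6 = 1)
position 0: 101 → 1  (bit 5 = 1)
position 4: 100 → 1  (bit 4 = 1)
position 1: 011 → 1  (bit 3 = 1)
position 8: 010 → 1  (bit 2 = 1)
position 7: 001 → 1  (bit 1 = 1)
position 5: 000 → 1  (bit 0 = 1)
bits b7..b0 = 01111111 = 127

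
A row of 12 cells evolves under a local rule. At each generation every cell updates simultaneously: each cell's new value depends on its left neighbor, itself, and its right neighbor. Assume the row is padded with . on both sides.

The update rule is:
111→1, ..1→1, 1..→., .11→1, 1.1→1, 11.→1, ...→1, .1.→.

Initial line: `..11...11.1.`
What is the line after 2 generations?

generation 1: 1111.11111..
generation 2: 1111111111.1

1111111111.1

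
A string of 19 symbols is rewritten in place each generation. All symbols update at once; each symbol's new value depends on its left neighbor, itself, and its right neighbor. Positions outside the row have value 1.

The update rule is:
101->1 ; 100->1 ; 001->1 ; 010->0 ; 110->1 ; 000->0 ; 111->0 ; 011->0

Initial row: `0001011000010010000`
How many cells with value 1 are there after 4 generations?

11

1010101100101101001
1101010111010110110
0110101001101011011
1011010110110101100
count of 1: 11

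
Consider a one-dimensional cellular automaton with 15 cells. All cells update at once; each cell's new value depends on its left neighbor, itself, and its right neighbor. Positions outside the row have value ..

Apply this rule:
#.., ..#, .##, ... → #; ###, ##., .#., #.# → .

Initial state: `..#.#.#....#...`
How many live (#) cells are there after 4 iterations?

9

iteration 1: ##.....####.###
iteration 2: #.######....#..
iteration 3: ..#.....####.##
iteration 4: ##.######....#.
count of #: 9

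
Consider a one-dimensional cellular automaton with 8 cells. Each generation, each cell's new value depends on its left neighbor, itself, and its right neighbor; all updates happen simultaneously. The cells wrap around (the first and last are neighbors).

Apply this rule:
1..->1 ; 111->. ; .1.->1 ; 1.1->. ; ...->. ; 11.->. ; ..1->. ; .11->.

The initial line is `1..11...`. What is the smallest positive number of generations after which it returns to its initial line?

11...1..
..1..11.
..11...1
1...1..1
.1..11..
.11...1.
...1..11
1..11...

8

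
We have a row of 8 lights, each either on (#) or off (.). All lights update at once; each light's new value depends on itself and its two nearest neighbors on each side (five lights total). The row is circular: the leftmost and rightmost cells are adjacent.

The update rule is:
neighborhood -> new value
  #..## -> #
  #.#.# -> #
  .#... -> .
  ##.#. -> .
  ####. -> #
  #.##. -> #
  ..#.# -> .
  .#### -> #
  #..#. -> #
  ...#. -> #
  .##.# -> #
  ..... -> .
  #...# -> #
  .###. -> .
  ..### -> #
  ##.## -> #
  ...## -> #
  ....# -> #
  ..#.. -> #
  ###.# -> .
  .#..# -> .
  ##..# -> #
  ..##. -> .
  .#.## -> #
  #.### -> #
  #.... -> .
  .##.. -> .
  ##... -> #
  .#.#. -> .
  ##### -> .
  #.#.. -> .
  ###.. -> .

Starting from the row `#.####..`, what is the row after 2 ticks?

.####.##
####.###

####.###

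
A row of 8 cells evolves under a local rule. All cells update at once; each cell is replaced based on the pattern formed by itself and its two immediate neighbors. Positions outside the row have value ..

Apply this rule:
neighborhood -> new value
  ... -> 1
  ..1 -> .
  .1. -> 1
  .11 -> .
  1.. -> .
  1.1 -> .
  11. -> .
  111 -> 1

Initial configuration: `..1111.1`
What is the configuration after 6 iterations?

1..11..1
1......1
1.1111.1
1..11..1  (repeats iteration 1; period 3)
iteration 6: 1.1111.1

1.1111.1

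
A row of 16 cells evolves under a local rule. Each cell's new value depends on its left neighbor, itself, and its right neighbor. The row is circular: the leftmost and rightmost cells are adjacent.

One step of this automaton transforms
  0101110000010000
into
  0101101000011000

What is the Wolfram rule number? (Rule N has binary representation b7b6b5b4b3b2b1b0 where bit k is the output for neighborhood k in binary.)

156

position 4: 111 → 1  (bit 7 = 1)
position 5: 110 → 0  (bit 6 = 0)
position 2: 101 → 0  (bit 5 = 0)
position 6: 100 → 1  (bit 4 = 1)
position 3: 011 → 1  (bit 3 = 1)
position 1: 010 → 1  (bit 2 = 1)
position 0: 001 → 0  (bit 1 = 0)
position 7: 000 → 0  (bit 0 = 0)
bits b7..b0 = 10011100 = 156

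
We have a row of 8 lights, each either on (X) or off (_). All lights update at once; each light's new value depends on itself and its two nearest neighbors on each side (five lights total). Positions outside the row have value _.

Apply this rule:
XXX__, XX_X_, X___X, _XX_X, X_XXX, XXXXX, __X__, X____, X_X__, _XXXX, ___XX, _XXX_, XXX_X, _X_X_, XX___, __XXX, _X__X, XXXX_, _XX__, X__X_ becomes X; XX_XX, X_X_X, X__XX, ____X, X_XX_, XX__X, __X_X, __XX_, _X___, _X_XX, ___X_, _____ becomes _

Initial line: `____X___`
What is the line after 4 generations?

____X_X_
_____XX_
____X_XX
_______X

_______X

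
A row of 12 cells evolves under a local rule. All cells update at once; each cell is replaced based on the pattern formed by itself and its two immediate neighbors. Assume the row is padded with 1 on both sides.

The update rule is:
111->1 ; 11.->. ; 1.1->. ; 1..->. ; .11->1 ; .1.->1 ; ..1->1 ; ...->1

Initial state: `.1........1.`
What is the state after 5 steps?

.1.1111..111

.1.11111111.
.1.1111111..
.1.111111..1
.1.11111..11
.1.1111..111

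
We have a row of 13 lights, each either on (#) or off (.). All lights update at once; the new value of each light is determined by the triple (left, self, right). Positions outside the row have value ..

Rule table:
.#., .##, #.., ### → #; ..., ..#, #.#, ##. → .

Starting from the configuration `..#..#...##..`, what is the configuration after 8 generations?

generation 1: ..##.##..#.#.
generation 2: ..#..#.#.#.##
generation 3: ..##.#.#.#.#.
generation 4: ..#..#.#.#.##  (repeats generation 2; period 2)
generation 8: ..#..#.#.#.##

..#..#.#.#.##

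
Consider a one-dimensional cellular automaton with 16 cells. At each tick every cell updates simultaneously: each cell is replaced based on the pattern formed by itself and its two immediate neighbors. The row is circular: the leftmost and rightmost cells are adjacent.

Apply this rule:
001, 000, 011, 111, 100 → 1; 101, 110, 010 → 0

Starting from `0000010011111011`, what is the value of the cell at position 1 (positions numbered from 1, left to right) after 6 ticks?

tick 1: 1111101111110010
tick 2: 1111001111101100
tick 3: 1110111111001011
tick 4: 1100111110110011
tick 5: 1011111100101111
tick 6: 0011111011001111
position 1 holds 0

0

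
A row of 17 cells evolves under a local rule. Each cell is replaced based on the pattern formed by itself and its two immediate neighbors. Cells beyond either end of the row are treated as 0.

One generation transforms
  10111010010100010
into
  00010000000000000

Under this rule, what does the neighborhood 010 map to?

0

At position 0 the neighborhood is 010; the next row has 0 there.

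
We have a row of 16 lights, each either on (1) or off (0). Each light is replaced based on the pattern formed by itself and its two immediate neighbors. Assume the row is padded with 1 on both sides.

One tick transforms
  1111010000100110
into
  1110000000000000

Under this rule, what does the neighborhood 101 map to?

0

At position 4 the neighborhood is 101; the next row has 0 there.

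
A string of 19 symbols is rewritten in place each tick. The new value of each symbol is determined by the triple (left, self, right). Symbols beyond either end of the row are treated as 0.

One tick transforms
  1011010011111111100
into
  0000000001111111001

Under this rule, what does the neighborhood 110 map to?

0

At position 3 the neighborhood is 110; the next row has 0 there.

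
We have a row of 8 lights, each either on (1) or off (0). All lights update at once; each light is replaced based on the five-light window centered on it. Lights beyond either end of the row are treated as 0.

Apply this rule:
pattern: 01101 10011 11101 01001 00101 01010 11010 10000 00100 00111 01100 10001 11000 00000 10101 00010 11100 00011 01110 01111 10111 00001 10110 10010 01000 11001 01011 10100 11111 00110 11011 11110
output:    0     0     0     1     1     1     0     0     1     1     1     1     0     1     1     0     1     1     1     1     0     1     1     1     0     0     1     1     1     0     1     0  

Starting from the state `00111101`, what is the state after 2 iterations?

11010101

11110001
11010101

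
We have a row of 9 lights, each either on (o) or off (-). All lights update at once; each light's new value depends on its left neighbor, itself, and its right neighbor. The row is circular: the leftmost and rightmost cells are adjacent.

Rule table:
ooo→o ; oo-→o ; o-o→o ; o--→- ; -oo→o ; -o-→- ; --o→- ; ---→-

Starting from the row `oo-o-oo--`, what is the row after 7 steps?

ooo-ooo--
ooooooo--
ooooooo--  (fixed point — unchanged through step 7)

ooooooo--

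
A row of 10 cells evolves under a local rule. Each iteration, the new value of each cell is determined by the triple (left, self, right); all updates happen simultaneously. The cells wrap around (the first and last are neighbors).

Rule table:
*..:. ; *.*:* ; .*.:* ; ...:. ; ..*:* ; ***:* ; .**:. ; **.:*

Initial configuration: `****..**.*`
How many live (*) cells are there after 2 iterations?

8

****.*.**.
.******.**
count of *: 8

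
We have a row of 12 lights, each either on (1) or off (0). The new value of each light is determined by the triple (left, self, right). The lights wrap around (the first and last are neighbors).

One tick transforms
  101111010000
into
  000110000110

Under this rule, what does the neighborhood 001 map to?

At position 11 the neighborhood is 001; the next row has 0 there.

0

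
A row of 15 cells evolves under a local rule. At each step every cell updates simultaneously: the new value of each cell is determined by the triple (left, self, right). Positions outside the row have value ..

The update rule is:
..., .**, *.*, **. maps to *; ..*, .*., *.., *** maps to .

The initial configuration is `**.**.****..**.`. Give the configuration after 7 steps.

*******..*..**.
*.....*.....**.
..***...***.**.
*.*.*.*.*.****.
.*.*.*.*.**..*.
..*.*.*.***....
*..*.*.**.*.***

*..*.*.**.*.***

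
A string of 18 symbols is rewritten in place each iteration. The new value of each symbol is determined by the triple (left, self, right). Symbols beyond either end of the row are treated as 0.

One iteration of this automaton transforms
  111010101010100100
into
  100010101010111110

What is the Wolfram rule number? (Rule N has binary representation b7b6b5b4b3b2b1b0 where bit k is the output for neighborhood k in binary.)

30

position 1: 111 → 0  (bit 7 = 0)
position 2: 110 → 0  (bit 6 = 0)
position 3: 101 → 0  (bit 5 = 0)
position 13: 100 → 1  (bit 4 = 1)
position 0: 011 → 1  (bit 3 = 1)
position 4: 010 → 1  (bit 2 = 1)
position 14: 001 → 1  (bit 1 = 1)
position 17: 000 → 0  (bit 0 = 0)
bits b7..b0 = 00011110 = 30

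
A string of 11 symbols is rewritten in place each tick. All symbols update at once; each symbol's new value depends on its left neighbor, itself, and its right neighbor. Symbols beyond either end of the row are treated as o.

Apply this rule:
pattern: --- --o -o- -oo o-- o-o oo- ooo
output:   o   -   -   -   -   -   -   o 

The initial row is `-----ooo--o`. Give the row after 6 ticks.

tick 1: -ooo--o----
tick 2: --o-----oo-
tick 3: ----ooo----
tick 4: -oo--o--oo-
tick 5: -----------
tick 6: -ooooooooo-

-ooooooooo-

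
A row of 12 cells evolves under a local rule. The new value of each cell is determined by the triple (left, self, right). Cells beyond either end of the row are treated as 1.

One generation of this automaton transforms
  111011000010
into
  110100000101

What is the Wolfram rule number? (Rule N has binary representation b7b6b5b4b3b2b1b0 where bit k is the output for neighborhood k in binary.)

position 0: 111 → 1  (bit 7 = 1)
position 2: 110 → 0  (bit 6 = 0)
position 3: 101 → 1  (bit 5 = 1)
position 6: 100 → 0  (bit 4 = 0)
position 4: 011 → 0  (bit 3 = 0)
position 10: 010 → 0  (bit 2 = 0)
position 9: 001 → 1  (bit 1 = 1)
position 7: 000 → 0  (bit 0 = 0)
bits b7..b0 = 10100010 = 162

162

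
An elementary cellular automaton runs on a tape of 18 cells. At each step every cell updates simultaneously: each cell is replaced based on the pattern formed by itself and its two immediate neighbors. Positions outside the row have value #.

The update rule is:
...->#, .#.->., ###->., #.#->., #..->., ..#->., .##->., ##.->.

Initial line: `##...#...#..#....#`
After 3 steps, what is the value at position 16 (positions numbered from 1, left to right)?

...#...#......##..
.#...#...####.....
...#...#......###.
position 16 holds #

#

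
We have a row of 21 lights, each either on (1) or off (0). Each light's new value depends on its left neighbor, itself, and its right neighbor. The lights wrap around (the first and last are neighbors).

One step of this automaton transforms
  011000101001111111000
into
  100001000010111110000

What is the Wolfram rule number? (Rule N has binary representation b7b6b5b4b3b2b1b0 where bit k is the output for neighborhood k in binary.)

position 12: 111 → 1  (bit 7 = 1)
position 2: 110 → 0  (bit 6 = 0)
position 7: 101 → 0  (bit 5 = 0)
position 3: 100 → 0  (bit 4 = 0)
position 1: 011 → 0  (bit 3 = 0)
position 6: 010 → 0  (bit 2 = 0)
position 0: 001 → 1  (bit 1 = 1)
position 4: 000 → 0  (bit 0 = 0)
bits b7..b0 = 10000010 = 130

130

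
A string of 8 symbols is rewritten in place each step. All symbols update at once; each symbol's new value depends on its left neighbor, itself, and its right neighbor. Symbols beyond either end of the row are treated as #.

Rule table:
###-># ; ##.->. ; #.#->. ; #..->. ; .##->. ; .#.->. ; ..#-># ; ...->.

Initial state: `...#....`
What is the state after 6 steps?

..#....#
.#....#.
.....#..
....#..#
...#..#.
..#..#..

..#..#..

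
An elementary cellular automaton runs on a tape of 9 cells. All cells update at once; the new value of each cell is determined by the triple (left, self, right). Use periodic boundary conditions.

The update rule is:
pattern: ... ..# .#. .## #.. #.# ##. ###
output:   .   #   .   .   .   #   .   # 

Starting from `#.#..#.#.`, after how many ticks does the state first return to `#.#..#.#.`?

.#..#.#.#
#..#.#.#.
..#.#.#.#
.#.#.#.#.
#.#.#.#..
.#.#.#..#
#.#.#..#.
.#.#..#.#
#.#..#.#.

9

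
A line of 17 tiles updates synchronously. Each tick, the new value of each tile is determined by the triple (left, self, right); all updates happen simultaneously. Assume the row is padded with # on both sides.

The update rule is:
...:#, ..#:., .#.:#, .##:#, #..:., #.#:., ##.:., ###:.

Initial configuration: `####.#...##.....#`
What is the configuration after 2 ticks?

.###.#.#.#..#...#

.....#.#.#..###.#
.###.#.#.#..#...#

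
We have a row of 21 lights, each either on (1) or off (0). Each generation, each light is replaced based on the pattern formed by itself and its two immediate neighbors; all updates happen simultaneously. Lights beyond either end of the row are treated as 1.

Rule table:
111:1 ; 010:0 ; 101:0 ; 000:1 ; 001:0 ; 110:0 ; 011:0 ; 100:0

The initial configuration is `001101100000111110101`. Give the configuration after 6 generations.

000000001110011100000
011111100100001001110
001111000001100000100
000110011100001110000
010000001001100100110
000111100000000000000

000111100000000000000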